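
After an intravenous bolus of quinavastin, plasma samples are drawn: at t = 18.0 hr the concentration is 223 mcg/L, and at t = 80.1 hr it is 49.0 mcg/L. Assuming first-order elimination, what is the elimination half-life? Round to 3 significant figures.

k = ln(C₁/C₂) / (t₂ − t₁) = ln(223/49.0) / (80.1 − 18.0)
  = 1.515 / 62.10 = 0.02440 hr⁻¹
t½ = ln 2 / k = ln 2 / 0.02440 ≈ 28.4 hours

28.4 hours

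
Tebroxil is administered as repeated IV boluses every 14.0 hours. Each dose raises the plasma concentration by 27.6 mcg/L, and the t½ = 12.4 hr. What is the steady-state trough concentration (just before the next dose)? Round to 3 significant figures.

23.2 mcg/L

k = ln 2 / 12.4 = 0.05590 hr⁻¹
Fraction remaining after one interval: e^(−kτ) = e^(−0.05590 × 14.0) = 0.4572
R = 1 / (1 − 0.4572) = 1.842
Css,max = 27.6 × 1.842 = 50.85 mcg/L
Css,min = Css,max × e^(−kτ) = 50.85 × 0.4572 ≈ 23.2 mcg/L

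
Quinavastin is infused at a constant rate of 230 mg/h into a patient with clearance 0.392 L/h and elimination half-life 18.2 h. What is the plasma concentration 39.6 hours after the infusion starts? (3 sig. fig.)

457 mg/L

Css = rate / CL = 230 / 0.392 = 586.7 mg/L
k = ln 2 / 18.2 = 0.03809 h⁻¹
C(t) = Css (1 − e^(−kt)) = 586.7 × (1 − e^(−1.508)) = 586.7 × 0.7787 ≈ 457 mg/L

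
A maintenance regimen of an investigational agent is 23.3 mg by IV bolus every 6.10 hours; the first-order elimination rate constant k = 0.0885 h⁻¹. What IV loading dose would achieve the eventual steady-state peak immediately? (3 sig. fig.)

55.9 mg

Accumulation ratio R = 1 / (1 − e^(−kτ)) = 1 / (1 − e^(−0.08850×6.10)) = 1 / (1 − 0.5828) = 2.397
Loading dose = maintenance dose × R = 23.3 × 2.397 ≈ 55.9 mg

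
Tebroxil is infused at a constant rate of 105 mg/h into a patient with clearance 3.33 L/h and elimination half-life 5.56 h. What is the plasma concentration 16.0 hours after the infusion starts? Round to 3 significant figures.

27.2 µg/mL

Css = rate / CL = 105 / 3.33 = 31.53 µg/mL
k = ln 2 / 5.56 = 0.1247 h⁻¹
C(t) = Css (1 − e^(−kt)) = 31.53 × (1 − e^(−1.995)) = 31.53 × 0.8639 ≈ 27.2 µg/mL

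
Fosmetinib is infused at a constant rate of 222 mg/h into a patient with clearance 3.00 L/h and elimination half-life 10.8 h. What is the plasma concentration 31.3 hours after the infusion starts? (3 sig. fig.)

64.1 µg/mL

Css = rate / CL = 222 / 3.00 = 74.00 µg/mL
k = ln 2 / 10.8 = 0.06418 h⁻¹
C(t) = Css (1 − e^(−kt)) = 74.00 × (1 − e^(−2.009)) = 74.00 × 0.8659 ≈ 64.1 µg/mL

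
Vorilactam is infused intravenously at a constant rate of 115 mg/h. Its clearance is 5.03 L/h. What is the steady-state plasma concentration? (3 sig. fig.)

Css = infusion rate / CL = 115 / 5.03 ≈ 22.9 mg/L

22.9 mg/L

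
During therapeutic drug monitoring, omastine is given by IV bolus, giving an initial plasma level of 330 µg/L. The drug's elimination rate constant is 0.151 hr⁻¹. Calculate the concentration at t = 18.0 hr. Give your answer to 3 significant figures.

C(t) = C₀ e^(−kt) = 330 × e^(−0.1510 × 18.0) = 330 × e^(−2.718) = 330 × 0.06601 ≈ 21.8 µg/L

21.8 µg/L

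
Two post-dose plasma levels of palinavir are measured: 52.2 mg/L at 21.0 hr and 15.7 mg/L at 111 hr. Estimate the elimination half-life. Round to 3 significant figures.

k = ln(C₁/C₂) / (t₂ − t₁) = ln(52.2/15.7) / (111 − 21.0)
  = 1.201 / 90.00 = 0.01335 hr⁻¹
t½ = ln 2 / k = ln 2 / 0.01335 ≈ 51.9 hours

51.9 hours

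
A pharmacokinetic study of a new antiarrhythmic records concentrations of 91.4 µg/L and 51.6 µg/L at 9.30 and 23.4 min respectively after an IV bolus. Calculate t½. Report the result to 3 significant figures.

17.1 minutes

k = ln(C₁/C₂) / (t₂ − t₁) = ln(91.4/51.6) / (23.4 − 9.30)
  = 0.5717 / 14.10 = 0.04055 min⁻¹
t½ = ln 2 / k = ln 2 / 0.04055 ≈ 17.1 minutes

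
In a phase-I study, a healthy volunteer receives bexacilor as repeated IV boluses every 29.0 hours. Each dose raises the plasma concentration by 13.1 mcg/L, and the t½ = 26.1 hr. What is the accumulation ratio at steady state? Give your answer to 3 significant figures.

1.86

k = ln 2 / 26.1 = 0.02656 hr⁻¹
Fraction remaining after one interval: e^(−kτ) = e^(−0.02656 × 29.0) = 0.4629
R = 1 / (1 − 0.4629) = 1 / 0.5371 ≈ 1.86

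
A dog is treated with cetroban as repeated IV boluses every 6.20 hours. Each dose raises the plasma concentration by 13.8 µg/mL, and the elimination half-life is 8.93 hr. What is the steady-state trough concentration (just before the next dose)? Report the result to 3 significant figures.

k = ln 2 / 8.93 = 0.07762 hr⁻¹
Fraction remaining after one interval: e^(−kτ) = e^(−0.07762 × 6.20) = 0.6180
R = 1 / (1 − 0.6180) = 2.618
Css,max = 13.8 × 2.618 = 36.13 µg/mL
Css,min = Css,max × e^(−kτ) = 36.13 × 0.6180 ≈ 22.3 µg/mL

22.3 µg/mL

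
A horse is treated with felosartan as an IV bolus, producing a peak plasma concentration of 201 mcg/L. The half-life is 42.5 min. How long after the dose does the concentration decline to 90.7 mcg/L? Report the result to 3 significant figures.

k = ln 2 / 42.5 = 0.01631 min⁻¹
C(t) = C₀ e^(−kt)  ⇒  t = ln(C₀/C) / k
t = ln(201/90.7) / 0.01631 = 0.7957 / 0.01631 ≈ 48.8 minutes

48.8 minutes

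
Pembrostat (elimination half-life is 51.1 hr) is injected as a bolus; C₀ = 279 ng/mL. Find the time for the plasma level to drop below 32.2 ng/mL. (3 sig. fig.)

k = ln 2 / 51.1 = 0.01356 hr⁻¹
C(t) = C₀ e^(−kt)  ⇒  t = ln(C₀/C) / k
t = ln(279/32.2) / 0.01356 = 2.159 / 0.01356 ≈ 159 hours

159 hours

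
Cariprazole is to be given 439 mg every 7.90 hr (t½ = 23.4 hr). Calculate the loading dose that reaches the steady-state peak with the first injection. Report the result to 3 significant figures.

2100 mg

k = ln 2 / 23.4 = 0.02962 hr⁻¹
Accumulation ratio R = 1 / (1 − e^(−kτ)) = 1 / (1 − e^(−0.02962×7.90)) = 1 / (1 − 0.7914) = 4.793
Loading dose = maintenance dose × R = 439 × 4.793 ≈ 2100 mg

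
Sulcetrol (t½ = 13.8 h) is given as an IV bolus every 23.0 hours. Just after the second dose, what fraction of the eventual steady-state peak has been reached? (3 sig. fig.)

0.901

k = ln 2 / 13.8 = 0.05023 h⁻¹
f_n = 1 − e^(−nkτ) = 1 − e^(−2 × 0.05023 × 23.0) = 1 − e^(−2.310) = 1 − 0.09921 ≈ 0.901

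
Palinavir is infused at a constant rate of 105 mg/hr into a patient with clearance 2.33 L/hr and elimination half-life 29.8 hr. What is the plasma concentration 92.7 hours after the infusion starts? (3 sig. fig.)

Css = rate / CL = 105 / 2.33 = 45.06 µg/mL
k = ln 2 / 29.8 = 0.02326 hr⁻¹
C(t) = Css (1 − e^(−kt)) = 45.06 × (1 − e^(−2.156)) = 45.06 × 0.8842 ≈ 39.8 µg/mL

39.8 µg/mL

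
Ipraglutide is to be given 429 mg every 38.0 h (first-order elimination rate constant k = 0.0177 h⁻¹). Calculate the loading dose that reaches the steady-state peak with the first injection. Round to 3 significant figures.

Accumulation ratio R = 1 / (1 − e^(−kτ)) = 1 / (1 − e^(−0.01770×38.0)) = 1 / (1 − 0.5104) = 2.042
Loading dose = maintenance dose × R = 429 × 2.042 ≈ 876 mg

876 mg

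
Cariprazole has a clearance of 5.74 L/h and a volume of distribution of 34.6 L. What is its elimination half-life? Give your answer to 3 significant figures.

k = CL / V = 5.74 / 34.6 = 0.1659 h⁻¹
t½ = ln 2 / k = ln 2 / 0.1659 ≈ 4.18 hours

4.18 hours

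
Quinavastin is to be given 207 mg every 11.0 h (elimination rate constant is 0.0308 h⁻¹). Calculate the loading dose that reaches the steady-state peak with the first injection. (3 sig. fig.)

720 mg

Accumulation ratio R = 1 / (1 − e^(−kτ)) = 1 / (1 − e^(−0.03080×11.0)) = 1 / (1 − 0.7126) = 3.480
Loading dose = maintenance dose × R = 207 × 3.480 ≈ 720 mg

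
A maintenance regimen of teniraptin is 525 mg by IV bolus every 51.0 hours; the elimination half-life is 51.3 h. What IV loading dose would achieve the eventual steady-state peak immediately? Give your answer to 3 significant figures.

k = ln 2 / 51.3 = 0.01351 h⁻¹
Accumulation ratio R = 1 / (1 − e^(−kτ)) = 1 / (1 − e^(−0.01351×51.0)) = 1 / (1 − 0.5020) = 2.008
Loading dose = maintenance dose × R = 525 × 2.008 ≈ 1050 mg

1050 mg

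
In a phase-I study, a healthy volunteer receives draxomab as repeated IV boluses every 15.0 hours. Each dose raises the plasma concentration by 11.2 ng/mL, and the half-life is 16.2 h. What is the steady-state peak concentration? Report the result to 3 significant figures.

k = ln 2 / 16.2 = 0.04279 h⁻¹
Fraction remaining after one interval: e^(−kτ) = e^(−0.04279 × 15.0) = 0.5263
R = 1 / (1 − 0.5263) = 2.111
Css,max = 11.2 × 2.111 ≈ 23.6 ng/mL

23.6 ng/mL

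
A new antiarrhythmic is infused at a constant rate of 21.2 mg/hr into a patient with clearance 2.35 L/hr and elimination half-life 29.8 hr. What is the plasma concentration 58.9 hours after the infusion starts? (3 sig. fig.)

Css = rate / CL = 21.2 / 2.35 = 9.021 µg/mL
k = ln 2 / 29.8 = 0.02326 hr⁻¹
C(t) = Css (1 − e^(−kt)) = 9.021 × (1 − e^(−1.370)) = 9.021 × 0.7459 ≈ 6.73 µg/mL

6.73 µg/mL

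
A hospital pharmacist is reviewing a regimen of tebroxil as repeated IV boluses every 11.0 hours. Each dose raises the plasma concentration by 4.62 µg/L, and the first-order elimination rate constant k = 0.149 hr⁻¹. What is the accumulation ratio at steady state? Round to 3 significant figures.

1.24

Fraction remaining after one interval: e^(−kτ) = e^(−0.1490 × 11.0) = 0.1942
R = 1 / (1 − 0.1942) = 1 / 0.8058 ≈ 1.24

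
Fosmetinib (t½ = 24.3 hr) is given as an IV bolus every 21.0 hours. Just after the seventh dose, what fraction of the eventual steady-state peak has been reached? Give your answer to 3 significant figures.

k = ln 2 / 24.3 = 0.02852 hr⁻¹
f_n = 1 − e^(−nkτ) = 1 − e^(−7 × 0.02852 × 21.0) = 1 − e^(−4.193) = 1 − 0.01510 ≈ 0.985

0.985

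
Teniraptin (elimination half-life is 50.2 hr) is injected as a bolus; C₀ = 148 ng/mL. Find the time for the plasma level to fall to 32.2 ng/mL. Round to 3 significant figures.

110 hours

k = ln 2 / 50.2 = 0.01381 hr⁻¹
C(t) = C₀ e^(−kt)  ⇒  t = ln(C₀/C) / k
t = ln(148/32.2) / 0.01381 = 1.525 / 0.01381 ≈ 110 hours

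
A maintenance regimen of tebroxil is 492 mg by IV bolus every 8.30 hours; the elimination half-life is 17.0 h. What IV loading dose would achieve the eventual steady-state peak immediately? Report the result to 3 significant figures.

k = ln 2 / 17.0 = 0.04077 h⁻¹
Accumulation ratio R = 1 / (1 − e^(−kτ)) = 1 / (1 − e^(−0.04077×8.30)) = 1 / (1 − 0.7129) = 3.483
Loading dose = maintenance dose × R = 492 × 3.483 ≈ 1710 mg

1710 mg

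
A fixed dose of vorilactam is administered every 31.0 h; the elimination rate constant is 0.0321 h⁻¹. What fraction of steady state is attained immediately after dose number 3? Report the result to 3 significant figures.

f_n = 1 − e^(−nkτ) = 1 − e^(−3 × 0.03210 × 31.0) = 1 − e^(−2.985) = 1 − 0.05052 ≈ 0.949

0.949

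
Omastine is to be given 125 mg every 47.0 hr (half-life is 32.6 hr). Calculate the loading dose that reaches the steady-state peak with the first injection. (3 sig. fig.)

198 mg

k = ln 2 / 32.6 = 0.02126 hr⁻¹
Accumulation ratio R = 1 / (1 − e^(−kτ)) = 1 / (1 − e^(−0.02126×47.0)) = 1 / (1 − 0.3681) = 1.583
Loading dose = maintenance dose × R = 125 × 1.583 ≈ 198 mg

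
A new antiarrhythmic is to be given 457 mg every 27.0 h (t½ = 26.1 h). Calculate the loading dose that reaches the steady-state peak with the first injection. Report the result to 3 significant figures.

k = ln 2 / 26.1 = 0.02656 h⁻¹
Accumulation ratio R = 1 / (1 − e^(−kτ)) = 1 / (1 − e^(−0.02656×27.0)) = 1 / (1 − 0.4882) = 1.954
Loading dose = maintenance dose × R = 457 × 1.954 ≈ 893 mg

893 mg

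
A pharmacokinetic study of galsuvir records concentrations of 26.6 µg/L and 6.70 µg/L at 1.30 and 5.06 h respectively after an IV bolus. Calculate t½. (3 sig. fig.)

k = ln(C₁/C₂) / (t₂ − t₁) = ln(26.6/6.70) / (5.06 − 1.30)
  = 1.379 / 3.760 = 0.3667 h⁻¹
t½ = ln 2 / k = ln 2 / 0.3667 ≈ 1.89 hours

1.89 hours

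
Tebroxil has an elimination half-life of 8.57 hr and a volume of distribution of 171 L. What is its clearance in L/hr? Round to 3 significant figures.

k = ln 2 / t½ = ln 2 / 8.57 = 0.08088 hr⁻¹
CL = k · V = 0.08088 × 171 ≈ 13.8 L/hr

13.8 L/hr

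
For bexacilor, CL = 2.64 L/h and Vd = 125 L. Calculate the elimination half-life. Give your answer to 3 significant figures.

32.8 hours

k = CL / V = 2.64 / 125 = 0.02112 h⁻¹
t½ = ln 2 / k = ln 2 / 0.02112 ≈ 32.8 hours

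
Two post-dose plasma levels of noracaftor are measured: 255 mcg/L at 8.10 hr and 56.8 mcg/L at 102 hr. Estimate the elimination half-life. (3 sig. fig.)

43.3 hours

k = ln(C₁/C₂) / (t₂ − t₁) = ln(255/56.8) / (102 − 8.10)
  = 1.502 / 93.90 = 0.01599 hr⁻¹
t½ = ln 2 / k = ln 2 / 0.01599 ≈ 43.3 hours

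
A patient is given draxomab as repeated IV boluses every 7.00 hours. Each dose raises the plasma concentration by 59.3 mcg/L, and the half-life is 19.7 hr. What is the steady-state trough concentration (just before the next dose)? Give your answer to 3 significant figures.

k = ln 2 / 19.7 = 0.03519 hr⁻¹
Fraction remaining after one interval: e^(−kτ) = e^(−0.03519 × 7.00) = 0.7817
R = 1 / (1 − 0.7817) = 4.581
Css,max = 59.3 × 4.581 = 271.6 mcg/L
Css,min = Css,max × e^(−kτ) = 271.6 × 0.7817 ≈ 212 mcg/L

212 mcg/L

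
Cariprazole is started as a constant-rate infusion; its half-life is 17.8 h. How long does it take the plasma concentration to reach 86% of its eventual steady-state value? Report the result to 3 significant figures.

50.5 hours

k = ln 2 / 17.8 = 0.03894 h⁻¹
f = 1 − e^(−kt)  ⇒  t = −ln(1 − f) / k
t = −ln(1 − 0.86) / 0.03894 = 1.966 / 0.03894 ≈ 50.5 hours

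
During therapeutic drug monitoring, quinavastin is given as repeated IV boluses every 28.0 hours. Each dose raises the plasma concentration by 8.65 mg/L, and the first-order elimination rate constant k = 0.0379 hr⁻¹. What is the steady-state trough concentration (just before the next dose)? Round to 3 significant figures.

4.58 mg/L

Fraction remaining after one interval: e^(−kτ) = e^(−0.03790 × 28.0) = 0.3460
R = 1 / (1 − 0.3460) = 1.529
Css,max = 8.65 × 1.529 = 13.23 mg/L
Css,min = Css,max × e^(−kτ) = 13.23 × 0.3460 ≈ 4.58 mg/L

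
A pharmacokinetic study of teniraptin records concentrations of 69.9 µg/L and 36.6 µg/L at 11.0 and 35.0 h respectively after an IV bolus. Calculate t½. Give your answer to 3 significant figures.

k = ln(C₁/C₂) / (t₂ − t₁) = ln(69.9/36.6) / (35.0 − 11.0)
  = 0.6470 / 24.00 = 0.02696 h⁻¹
t½ = ln 2 / k = ln 2 / 0.02696 ≈ 25.7 hours

25.7 hours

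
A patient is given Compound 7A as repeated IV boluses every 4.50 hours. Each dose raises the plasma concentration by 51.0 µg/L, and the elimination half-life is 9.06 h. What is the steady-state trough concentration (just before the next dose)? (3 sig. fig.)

124 µg/L

k = ln 2 / 9.06 = 0.07651 h⁻¹
Fraction remaining after one interval: e^(−kτ) = e^(−0.07651 × 4.50) = 0.7087
R = 1 / (1 − 0.7087) = 3.433
Css,max = 51.0 × 3.433 = 175.1 µg/L
Css,min = Css,max × e^(−kτ) = 175.1 × 0.7087 ≈ 124 µg/L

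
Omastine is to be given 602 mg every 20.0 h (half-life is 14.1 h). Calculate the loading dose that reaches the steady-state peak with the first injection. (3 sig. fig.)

962 mg

k = ln 2 / 14.1 = 0.04916 h⁻¹
Accumulation ratio R = 1 / (1 − e^(−kτ)) = 1 / (1 − e^(−0.04916×20.0)) = 1 / (1 − 0.3741) = 1.598
Loading dose = maintenance dose × R = 602 × 1.598 ≈ 962 mg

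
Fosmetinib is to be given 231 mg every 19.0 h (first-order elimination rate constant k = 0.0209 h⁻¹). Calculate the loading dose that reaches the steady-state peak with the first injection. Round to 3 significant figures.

705 mg

Accumulation ratio R = 1 / (1 − e^(−kτ)) = 1 / (1 − e^(−0.02090×19.0)) = 1 / (1 − 0.6723) = 3.051
Loading dose = maintenance dose × R = 231 × 3.051 ≈ 705 mg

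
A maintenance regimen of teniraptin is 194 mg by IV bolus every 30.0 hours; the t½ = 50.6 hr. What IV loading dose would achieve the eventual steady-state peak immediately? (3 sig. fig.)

k = ln 2 / 50.6 = 0.01370 hr⁻¹
Accumulation ratio R = 1 / (1 − e^(−kτ)) = 1 / (1 − e^(−0.01370×30.0)) = 1 / (1 − 0.6630) = 2.967
Loading dose = maintenance dose × R = 194 × 2.967 ≈ 576 mg

576 mg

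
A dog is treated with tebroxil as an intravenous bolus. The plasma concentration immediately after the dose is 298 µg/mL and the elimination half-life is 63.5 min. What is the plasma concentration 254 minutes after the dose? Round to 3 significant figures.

k = ln 2 / 63.5 = 0.01092 min⁻¹
C(t) = C₀ e^(−kt) = 298 × e^(−0.01092 × 254) = 298 × e^(−2.773) = 298 × 0.06250 ≈ 18.6 µg/mL

18.6 µg/mL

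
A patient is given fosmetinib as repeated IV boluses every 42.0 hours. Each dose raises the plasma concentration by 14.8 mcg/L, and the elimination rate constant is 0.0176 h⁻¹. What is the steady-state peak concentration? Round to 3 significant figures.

Fraction remaining after one interval: e^(−kτ) = e^(−0.01760 × 42.0) = 0.4775
R = 1 / (1 − 0.4775) = 1.914
Css,max = 14.8 × 1.914 ≈ 28.3 mcg/L

28.3 mcg/L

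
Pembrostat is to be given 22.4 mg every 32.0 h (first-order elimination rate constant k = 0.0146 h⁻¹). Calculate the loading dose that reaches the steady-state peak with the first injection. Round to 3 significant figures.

60.0 mg

Accumulation ratio R = 1 / (1 − e^(−kτ)) = 1 / (1 − e^(−0.01460×32.0)) = 1 / (1 − 0.6268) = 2.679
Loading dose = maintenance dose × R = 22.4 × 2.679 ≈ 60.0 mg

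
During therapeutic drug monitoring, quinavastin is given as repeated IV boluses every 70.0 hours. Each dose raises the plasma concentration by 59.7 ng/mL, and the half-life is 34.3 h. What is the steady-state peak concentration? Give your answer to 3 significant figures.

78.9 ng/mL

k = ln 2 / 34.3 = 0.02021 h⁻¹
Fraction remaining after one interval: e^(−kτ) = e^(−0.02021 × 70.0) = 0.2430
R = 1 / (1 − 0.2430) = 1.321
Css,max = 59.7 × 1.321 ≈ 78.9 ng/mL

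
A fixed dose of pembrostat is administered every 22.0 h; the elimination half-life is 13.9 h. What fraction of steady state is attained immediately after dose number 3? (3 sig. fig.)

k = ln 2 / 13.9 = 0.04987 h⁻¹
f_n = 1 − e^(−nkτ) = 1 − e^(−3 × 0.04987 × 22.0) = 1 − e^(−3.291) = 1 − 0.03721 ≈ 0.963

0.963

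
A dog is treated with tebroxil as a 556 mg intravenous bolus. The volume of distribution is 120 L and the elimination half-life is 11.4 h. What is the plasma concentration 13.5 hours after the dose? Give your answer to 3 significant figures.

2.04 mg/L

C₀ = dose / V = 556 / 120 = 4.633 mg/L
k = ln 2 / 11.4 = 0.06080 h⁻¹
C(t) = C₀ e^(−kt) = 4.633 × e^(−0.06080 × 13.5) = 4.633 × e^(−0.8208) = 4.633 × 0.4401 ≈ 2.04 mg/L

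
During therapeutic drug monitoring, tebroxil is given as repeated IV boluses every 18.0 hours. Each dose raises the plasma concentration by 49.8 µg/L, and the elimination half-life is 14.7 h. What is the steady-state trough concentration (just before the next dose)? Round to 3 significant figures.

k = ln 2 / 14.7 = 0.04715 h⁻¹
Fraction remaining after one interval: e^(−kτ) = e^(−0.04715 × 18.0) = 0.4279
R = 1 / (1 − 0.4279) = 1.748
Css,max = 49.8 × 1.748 = 87.06 µg/L
Css,min = Css,max × e^(−kτ) = 87.06 × 0.4279 ≈ 37.3 µg/L

37.3 µg/L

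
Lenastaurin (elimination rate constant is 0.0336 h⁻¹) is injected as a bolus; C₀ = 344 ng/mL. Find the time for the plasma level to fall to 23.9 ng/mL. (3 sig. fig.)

79.4 hours

C(t) = C₀ e^(−kt)  ⇒  t = ln(C₀/C) / k
t = ln(344/23.9) / 0.03360 = 2.667 / 0.03360 ≈ 79.4 hours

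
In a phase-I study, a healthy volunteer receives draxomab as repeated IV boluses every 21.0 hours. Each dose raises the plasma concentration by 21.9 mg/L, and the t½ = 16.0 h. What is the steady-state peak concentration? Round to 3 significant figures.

k = ln 2 / 16.0 = 0.04332 h⁻¹
Fraction remaining after one interval: e^(−kτ) = e^(−0.04332 × 21.0) = 0.4026
R = 1 / (1 − 0.4026) = 1.674
Css,max = 21.9 × 1.674 ≈ 36.7 mg/L

36.7 mg/L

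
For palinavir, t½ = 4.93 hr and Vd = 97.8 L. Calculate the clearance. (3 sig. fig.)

13.8 L/hr

k = ln 2 / t½ = ln 2 / 4.93 = 0.1406 hr⁻¹
CL = k · V = 0.1406 × 97.8 ≈ 13.8 L/hr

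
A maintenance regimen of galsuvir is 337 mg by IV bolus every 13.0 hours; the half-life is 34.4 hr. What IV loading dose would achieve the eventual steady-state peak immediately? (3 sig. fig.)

k = ln 2 / 34.4 = 0.02015 hr⁻¹
Accumulation ratio R = 1 / (1 − e^(−kτ)) = 1 / (1 − e^(−0.02015×13.0)) = 1 / (1 − 0.7696) = 4.339
Loading dose = maintenance dose × R = 337 × 4.339 ≈ 1460 mg

1460 mg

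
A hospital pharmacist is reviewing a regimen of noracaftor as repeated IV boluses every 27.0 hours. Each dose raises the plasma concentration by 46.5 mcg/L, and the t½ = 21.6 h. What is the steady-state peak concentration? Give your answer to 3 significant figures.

k = ln 2 / 21.6 = 0.03209 h⁻¹
Fraction remaining after one interval: e^(−kτ) = e^(−0.03209 × 27.0) = 0.4204
R = 1 / (1 − 0.4204) = 1.725
Css,max = 46.5 × 1.725 ≈ 80.2 mcg/L

80.2 mcg/L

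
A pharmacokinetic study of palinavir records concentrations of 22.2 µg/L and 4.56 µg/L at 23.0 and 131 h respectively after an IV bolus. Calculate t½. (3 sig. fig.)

47.3 hours

k = ln(C₁/C₂) / (t₂ − t₁) = ln(22.2/4.56) / (131 − 23.0)
  = 1.583 / 108.0 = 0.01466 h⁻¹
t½ = ln 2 / k = ln 2 / 0.01466 ≈ 47.3 hours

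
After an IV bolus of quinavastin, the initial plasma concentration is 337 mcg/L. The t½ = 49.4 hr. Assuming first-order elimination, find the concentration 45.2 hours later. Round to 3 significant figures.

179 mcg/L

k = ln 2 / 49.4 = 0.01403 hr⁻¹
C(t) = C₀ e^(−kt) = 337 × e^(−0.01403 × 45.2) = 337 × e^(−0.6342) = 337 × 0.5304 ≈ 179 mcg/L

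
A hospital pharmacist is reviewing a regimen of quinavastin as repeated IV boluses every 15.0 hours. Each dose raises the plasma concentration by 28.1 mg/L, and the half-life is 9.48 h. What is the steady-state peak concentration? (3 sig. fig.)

k = ln 2 / 9.48 = 0.07312 h⁻¹
Fraction remaining after one interval: e^(−kτ) = e^(−0.07312 × 15.0) = 0.3340
R = 1 / (1 − 0.3340) = 1.501
Css,max = 28.1 × 1.501 ≈ 42.2 mg/L

42.2 mg/L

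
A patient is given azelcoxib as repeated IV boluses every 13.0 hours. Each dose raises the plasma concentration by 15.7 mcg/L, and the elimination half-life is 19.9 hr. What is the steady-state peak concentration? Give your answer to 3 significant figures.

43.1 mcg/L

k = ln 2 / 19.9 = 0.03483 hr⁻¹
Fraction remaining after one interval: e^(−kτ) = e^(−0.03483 × 13.0) = 0.6358
R = 1 / (1 − 0.6358) = 2.746
Css,max = 15.7 × 2.746 ≈ 43.1 mcg/L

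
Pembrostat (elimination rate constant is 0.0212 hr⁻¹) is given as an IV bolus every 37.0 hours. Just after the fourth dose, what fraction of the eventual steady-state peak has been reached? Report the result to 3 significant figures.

f_n = 1 − e^(−nkτ) = 1 − e^(−4 × 0.02120 × 37.0) = 1 − e^(−3.138) = 1 − 0.04339 ≈ 0.957

0.957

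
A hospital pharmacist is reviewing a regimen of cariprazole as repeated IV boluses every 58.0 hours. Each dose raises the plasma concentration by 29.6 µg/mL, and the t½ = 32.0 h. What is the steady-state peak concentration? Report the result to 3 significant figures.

41.4 µg/mL

k = ln 2 / 32.0 = 0.02166 h⁻¹
Fraction remaining after one interval: e^(−kτ) = e^(−0.02166 × 58.0) = 0.2847
R = 1 / (1 − 0.2847) = 1.398
Css,max = 29.6 × 1.398 ≈ 41.4 µg/mL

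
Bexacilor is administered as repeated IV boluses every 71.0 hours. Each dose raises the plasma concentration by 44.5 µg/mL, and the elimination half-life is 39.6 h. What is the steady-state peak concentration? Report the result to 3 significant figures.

62.6 µg/mL

k = ln 2 / 39.6 = 0.01750 h⁻¹
Fraction remaining after one interval: e^(−kτ) = e^(−0.01750 × 71.0) = 0.2886
R = 1 / (1 − 0.2886) = 1.406
Css,max = 44.5 × 1.406 ≈ 62.6 µg/mL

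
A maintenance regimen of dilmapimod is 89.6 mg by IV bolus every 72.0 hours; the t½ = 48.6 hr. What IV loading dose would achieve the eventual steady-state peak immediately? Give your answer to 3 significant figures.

k = ln 2 / 48.6 = 0.01426 hr⁻¹
Accumulation ratio R = 1 / (1 − e^(−kτ)) = 1 / (1 − e^(−0.01426×72.0)) = 1 / (1 − 0.3581) = 1.558
Loading dose = maintenance dose × R = 89.6 × 1.558 ≈ 140 mg

140 mg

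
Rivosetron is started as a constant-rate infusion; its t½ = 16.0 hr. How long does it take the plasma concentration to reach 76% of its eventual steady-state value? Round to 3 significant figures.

32.9 hours

k = ln 2 / 16.0 = 0.04332 hr⁻¹
f = 1 − e^(−kt)  ⇒  t = −ln(1 − f) / k
t = −ln(1 − 0.76) / 0.04332 = 1.427 / 0.04332 ≈ 32.9 hours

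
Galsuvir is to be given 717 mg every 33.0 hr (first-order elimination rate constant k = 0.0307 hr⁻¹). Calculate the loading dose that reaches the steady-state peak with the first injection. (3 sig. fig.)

1130 mg

Accumulation ratio R = 1 / (1 − e^(−kτ)) = 1 / (1 − e^(−0.03070×33.0)) = 1 / (1 − 0.3631) = 1.570
Loading dose = maintenance dose × R = 717 × 1.570 ≈ 1130 mg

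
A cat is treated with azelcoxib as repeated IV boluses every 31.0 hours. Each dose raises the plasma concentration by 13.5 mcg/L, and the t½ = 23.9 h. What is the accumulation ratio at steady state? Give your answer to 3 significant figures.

1.69

k = ln 2 / 23.9 = 0.02900 h⁻¹
Fraction remaining after one interval: e^(−kτ) = e^(−0.02900 × 31.0) = 0.4070
R = 1 / (1 − 0.4070) = 1 / 0.5930 ≈ 1.69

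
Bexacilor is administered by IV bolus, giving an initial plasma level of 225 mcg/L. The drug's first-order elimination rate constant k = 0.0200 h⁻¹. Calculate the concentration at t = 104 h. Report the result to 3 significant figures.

C(t) = C₀ e^(−kt) = 225 × e^(−0.02000 × 104) = 225 × e^(−2.080) = 225 × 0.1249 ≈ 28.1 mcg/L

28.1 mcg/L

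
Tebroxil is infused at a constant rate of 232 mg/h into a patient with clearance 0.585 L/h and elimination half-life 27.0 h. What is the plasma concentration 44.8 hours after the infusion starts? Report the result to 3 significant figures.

271 mg/L

Css = rate / CL = 232 / 0.585 = 396.6 mg/L
k = ln 2 / 27.0 = 0.02567 h⁻¹
C(t) = Css (1 − e^(−kt)) = 396.6 × (1 − e^(−1.150)) = 396.6 × 0.6834 ≈ 271 mg/L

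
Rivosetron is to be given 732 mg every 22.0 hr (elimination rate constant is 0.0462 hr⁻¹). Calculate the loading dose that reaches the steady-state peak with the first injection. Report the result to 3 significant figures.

1150 mg

Accumulation ratio R = 1 / (1 − e^(−kτ)) = 1 / (1 − e^(−0.04620×22.0)) = 1 / (1 − 0.3619) = 1.567
Loading dose = maintenance dose × R = 732 × 1.567 ≈ 1150 mg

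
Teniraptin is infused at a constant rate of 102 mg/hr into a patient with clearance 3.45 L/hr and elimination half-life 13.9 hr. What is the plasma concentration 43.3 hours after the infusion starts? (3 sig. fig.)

26.2 µg/mL

Css = rate / CL = 102 / 3.45 = 29.57 µg/mL
k = ln 2 / 13.9 = 0.04987 hr⁻¹
C(t) = Css (1 − e^(−kt)) = 29.57 × (1 − e^(−2.159)) = 29.57 × 0.8846 ≈ 26.2 µg/mL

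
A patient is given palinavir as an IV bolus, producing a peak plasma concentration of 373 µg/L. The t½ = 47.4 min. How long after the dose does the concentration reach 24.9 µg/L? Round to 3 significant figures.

185 minutes

k = ln 2 / 47.4 = 0.01462 min⁻¹
C(t) = C₀ e^(−kt)  ⇒  t = ln(C₀/C) / k
t = ln(373/24.9) / 0.01462 = 2.707 / 0.01462 ≈ 185 minutes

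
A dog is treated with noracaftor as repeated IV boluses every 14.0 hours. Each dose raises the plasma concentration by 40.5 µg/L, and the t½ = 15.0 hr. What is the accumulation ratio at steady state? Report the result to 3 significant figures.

k = ln 2 / 15.0 = 0.04621 hr⁻¹
Fraction remaining after one interval: e^(−kτ) = e^(−0.04621 × 14.0) = 0.5236
R = 1 / (1 − 0.5236) = 1 / 0.4764 ≈ 2.10

2.10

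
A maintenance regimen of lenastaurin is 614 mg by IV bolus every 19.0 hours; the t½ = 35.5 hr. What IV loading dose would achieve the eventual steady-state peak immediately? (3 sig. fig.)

1980 mg

k = ln 2 / 35.5 = 0.01953 hr⁻¹
Accumulation ratio R = 1 / (1 − e^(−kτ)) = 1 / (1 − e^(−0.01953×19.0)) = 1 / (1 − 0.6901) = 3.226
Loading dose = maintenance dose × R = 614 × 3.226 ≈ 1980 mg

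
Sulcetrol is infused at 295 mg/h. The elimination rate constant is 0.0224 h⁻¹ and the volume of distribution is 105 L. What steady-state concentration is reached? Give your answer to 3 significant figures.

125 µg/mL

CL = k · V = 0.0224 × 105 = 2.352 L/h
Css = rate / CL = 295 / 2.352 ≈ 125 µg/mL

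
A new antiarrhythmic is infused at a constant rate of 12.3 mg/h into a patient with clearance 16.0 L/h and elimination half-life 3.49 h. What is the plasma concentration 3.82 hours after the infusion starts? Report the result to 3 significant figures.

0.409 µg/mL

Css = rate / CL = 12.3 / 16.0 = 0.7688 µg/mL
k = ln 2 / 3.49 = 0.1986 h⁻¹
C(t) = Css (1 − e^(−kt)) = 0.7688 × (1 − e^(−0.7587)) = 0.7688 × 0.5317 ≈ 0.409 µg/mL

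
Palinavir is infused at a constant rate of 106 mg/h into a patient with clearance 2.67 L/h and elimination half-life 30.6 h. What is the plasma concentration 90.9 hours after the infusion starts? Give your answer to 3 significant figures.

Css = rate / CL = 106 / 2.67 = 39.70 mg/L
k = ln 2 / 30.6 = 0.02265 h⁻¹
C(t) = Css (1 − e^(−kt)) = 39.70 × (1 − e^(−2.059)) = 39.70 × 0.8724 ≈ 34.6 mg/L

34.6 mg/L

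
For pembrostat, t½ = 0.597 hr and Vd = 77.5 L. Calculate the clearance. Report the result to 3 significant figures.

k = ln 2 / t½ = ln 2 / 0.597 = 1.161 hr⁻¹
CL = k · V = 1.161 × 77.5 ≈ 90.0 L/hr

90.0 L/hr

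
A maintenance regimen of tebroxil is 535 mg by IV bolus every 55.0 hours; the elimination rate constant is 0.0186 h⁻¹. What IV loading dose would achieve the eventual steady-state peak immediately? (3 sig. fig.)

835 mg

Accumulation ratio R = 1 / (1 − e^(−kτ)) = 1 / (1 − e^(−0.01860×55.0)) = 1 / (1 − 0.3595) = 1.561
Loading dose = maintenance dose × R = 535 × 1.561 ≈ 835 mg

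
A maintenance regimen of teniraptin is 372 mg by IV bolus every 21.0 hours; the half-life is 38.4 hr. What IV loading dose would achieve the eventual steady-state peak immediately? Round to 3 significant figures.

1180 mg

k = ln 2 / 38.4 = 0.01805 hr⁻¹
Accumulation ratio R = 1 / (1 − e^(−kτ)) = 1 / (1 − e^(−0.01805×21.0)) = 1 / (1 − 0.6845) = 3.170
Loading dose = maintenance dose × R = 372 × 3.170 ≈ 1180 mg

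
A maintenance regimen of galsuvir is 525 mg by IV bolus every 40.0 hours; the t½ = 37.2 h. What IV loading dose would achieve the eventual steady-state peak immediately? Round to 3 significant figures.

k = ln 2 / 37.2 = 0.01863 h⁻¹
Accumulation ratio R = 1 / (1 − e^(−kτ)) = 1 / (1 − e^(−0.01863×40.0)) = 1 / (1 − 0.4746) = 1.903
Loading dose = maintenance dose × R = 525 × 1.903 ≈ 999 mg

999 mg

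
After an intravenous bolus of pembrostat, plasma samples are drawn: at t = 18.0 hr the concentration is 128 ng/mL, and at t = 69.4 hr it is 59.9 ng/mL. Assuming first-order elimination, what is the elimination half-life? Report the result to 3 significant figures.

k = ln(C₁/C₂) / (t₂ − t₁) = ln(128/59.9) / (69.4 − 18.0)
  = 0.7594 / 51.40 = 0.01477 hr⁻¹
t½ = ln 2 / k = ln 2 / 0.01477 ≈ 46.9 hours

46.9 hours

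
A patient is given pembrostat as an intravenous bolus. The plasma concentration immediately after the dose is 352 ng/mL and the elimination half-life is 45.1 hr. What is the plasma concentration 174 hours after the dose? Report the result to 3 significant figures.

k = ln 2 / 45.1 = 0.01537 hr⁻¹
C(t) = C₀ e^(−kt) = 352 × e^(−0.01537 × 174) = 352 × e^(−2.674) = 352 × 0.06896 ≈ 24.3 ng/mL

24.3 ng/mL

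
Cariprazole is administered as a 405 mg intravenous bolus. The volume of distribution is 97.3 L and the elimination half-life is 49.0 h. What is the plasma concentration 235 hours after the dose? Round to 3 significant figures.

0.150 mg/L

C₀ = dose / V = 405 / 97.3 = 4.162 mg/L
k = ln 2 / 49.0 = 0.01415 h⁻¹
C(t) = C₀ e^(−kt) = 4.162 × e^(−0.01415 × 235) = 4.162 × e^(−3.324) = 4.162 × 0.03600 ≈ 0.150 mg/L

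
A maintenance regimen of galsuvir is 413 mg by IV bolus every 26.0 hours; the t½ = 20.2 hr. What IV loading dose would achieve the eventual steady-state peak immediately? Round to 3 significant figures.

700 mg

k = ln 2 / 20.2 = 0.03431 hr⁻¹
Accumulation ratio R = 1 / (1 − e^(−kτ)) = 1 / (1 − e^(−0.03431×26.0)) = 1 / (1 − 0.4098) = 1.694
Loading dose = maintenance dose × R = 413 × 1.694 ≈ 700 mg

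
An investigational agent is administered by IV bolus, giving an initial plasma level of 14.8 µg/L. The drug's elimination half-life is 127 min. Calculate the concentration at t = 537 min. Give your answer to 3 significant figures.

0.790 µg/L

k = ln 2 / 127 = 0.005458 min⁻¹
537 min is 4.228 half-lives, so C = 14.8 × (1/2)^4.228 = 14.8 × 0.05335 ≈ 0.790 µg/L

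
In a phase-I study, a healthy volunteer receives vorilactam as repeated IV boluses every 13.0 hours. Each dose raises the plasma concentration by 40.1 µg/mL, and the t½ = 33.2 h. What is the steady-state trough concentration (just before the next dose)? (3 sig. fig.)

129 µg/mL

k = ln 2 / 33.2 = 0.02088 h⁻¹
Fraction remaining after one interval: e^(−kτ) = e^(−0.02088 × 13.0) = 0.7623
R = 1 / (1 − 0.7623) = 4.207
Css,max = 40.1 × 4.207 = 168.7 µg/mL
Css,min = Css,max × e^(−kτ) = 168.7 × 0.7623 ≈ 129 µg/mL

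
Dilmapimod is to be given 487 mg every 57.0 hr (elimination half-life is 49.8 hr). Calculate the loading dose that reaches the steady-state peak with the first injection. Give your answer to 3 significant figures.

889 mg

k = ln 2 / 49.8 = 0.01392 hr⁻¹
Accumulation ratio R = 1 / (1 − e^(−kτ)) = 1 / (1 − e^(−0.01392×57.0)) = 1 / (1 − 0.4523) = 1.826
Loading dose = maintenance dose × R = 487 × 1.826 ≈ 889 mg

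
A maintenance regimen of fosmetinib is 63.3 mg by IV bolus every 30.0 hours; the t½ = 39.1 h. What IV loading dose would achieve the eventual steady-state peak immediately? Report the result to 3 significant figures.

k = ln 2 / 39.1 = 0.01773 h⁻¹
Accumulation ratio R = 1 / (1 − e^(−kτ)) = 1 / (1 − e^(−0.01773×30.0)) = 1 / (1 − 0.5875) = 2.424
Loading dose = maintenance dose × R = 63.3 × 2.424 ≈ 153 mg

153 mg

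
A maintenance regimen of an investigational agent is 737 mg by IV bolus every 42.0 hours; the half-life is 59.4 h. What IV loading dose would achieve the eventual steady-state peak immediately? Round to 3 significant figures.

k = ln 2 / 59.4 = 0.01167 h⁻¹
Accumulation ratio R = 1 / (1 − e^(−kτ)) = 1 / (1 − e^(−0.01167×42.0)) = 1 / (1 − 0.6126) = 2.581
Loading dose = maintenance dose × R = 737 × 2.581 ≈ 1900 mg

1900 mg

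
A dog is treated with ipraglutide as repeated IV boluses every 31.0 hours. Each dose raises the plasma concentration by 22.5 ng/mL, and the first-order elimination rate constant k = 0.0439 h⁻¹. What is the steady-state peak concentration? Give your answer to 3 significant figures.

Fraction remaining after one interval: e^(−kτ) = e^(−0.04390 × 31.0) = 0.2564
R = 1 / (1 − 0.2564) = 1.345
Css,max = 22.5 × 1.345 ≈ 30.3 ng/mL

30.3 ng/mL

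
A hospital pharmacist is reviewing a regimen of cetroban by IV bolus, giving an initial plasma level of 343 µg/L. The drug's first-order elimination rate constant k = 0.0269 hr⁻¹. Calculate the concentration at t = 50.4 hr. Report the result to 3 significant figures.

88.4 µg/L

C(t) = C₀ e^(−kt) = 343 × e^(−0.02690 × 50.4) = 343 × e^(−1.356) = 343 × 0.2578 ≈ 88.4 µg/L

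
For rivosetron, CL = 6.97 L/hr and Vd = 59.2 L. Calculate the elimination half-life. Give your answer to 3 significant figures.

5.89 hours

k = CL / V = 6.97 / 59.2 = 0.1177 hr⁻¹
t½ = ln 2 / k = ln 2 / 0.1177 ≈ 5.89 hours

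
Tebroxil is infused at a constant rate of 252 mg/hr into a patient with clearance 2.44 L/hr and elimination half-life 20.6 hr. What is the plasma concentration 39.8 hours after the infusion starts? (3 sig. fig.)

76.2 µg/mL

Css = rate / CL = 252 / 2.44 = 103.3 µg/mL
k = ln 2 / 20.6 = 0.03365 hr⁻¹
C(t) = Css (1 − e^(−kt)) = 103.3 × (1 − e^(−1.339)) = 103.3 × 0.7379 ≈ 76.2 µg/mL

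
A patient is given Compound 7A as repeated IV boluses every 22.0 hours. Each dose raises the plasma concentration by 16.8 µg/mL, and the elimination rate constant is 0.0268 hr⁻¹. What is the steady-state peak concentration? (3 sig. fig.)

Fraction remaining after one interval: e^(−kτ) = e^(−0.02680 × 22.0) = 0.5545
R = 1 / (1 − 0.5545) = 2.245
Css,max = 16.8 × 2.245 ≈ 37.7 µg/mL

37.7 µg/mL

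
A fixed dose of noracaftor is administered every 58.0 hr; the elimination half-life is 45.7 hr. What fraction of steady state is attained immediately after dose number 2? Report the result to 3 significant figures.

k = ln 2 / 45.7 = 0.01517 hr⁻¹
f_n = 1 − e^(−nkτ) = 1 − e^(−2 × 0.01517 × 58.0) = 1 − e^(−1.759) = 1 − 0.1721 ≈ 0.828

0.828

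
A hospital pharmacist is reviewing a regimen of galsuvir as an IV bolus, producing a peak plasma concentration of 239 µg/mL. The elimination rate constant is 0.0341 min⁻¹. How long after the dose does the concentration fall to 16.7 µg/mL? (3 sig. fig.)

C(t) = C₀ e^(−kt)  ⇒  t = ln(C₀/C) / k
t = ln(239/16.7) / 0.03410 = 2.661 / 0.03410 ≈ 78.0 minutes

78.0 minutes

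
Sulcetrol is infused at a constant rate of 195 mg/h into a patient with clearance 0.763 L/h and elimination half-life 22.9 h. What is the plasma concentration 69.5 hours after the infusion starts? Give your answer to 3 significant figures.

224 mg/L

Css = rate / CL = 195 / 0.763 = 255.6 mg/L
k = ln 2 / 22.9 = 0.03027 h⁻¹
C(t) = Css (1 − e^(−kt)) = 255.6 × (1 − e^(−2.104)) = 255.6 × 0.8780 ≈ 224 mg/L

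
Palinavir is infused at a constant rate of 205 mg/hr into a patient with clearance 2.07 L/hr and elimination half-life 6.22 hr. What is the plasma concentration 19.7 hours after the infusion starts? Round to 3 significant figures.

88.0 mg/L

Css = rate / CL = 205 / 2.07 = 99.03 mg/L
k = ln 2 / 6.22 = 0.1114 hr⁻¹
C(t) = Css (1 − e^(−kt)) = 99.03 × (1 − e^(−2.195)) = 99.03 × 0.8887 ≈ 88.0 mg/L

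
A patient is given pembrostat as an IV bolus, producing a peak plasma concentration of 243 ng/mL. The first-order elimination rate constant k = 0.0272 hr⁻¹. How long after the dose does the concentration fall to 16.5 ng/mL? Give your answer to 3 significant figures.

C(t) = C₀ e^(−kt)  ⇒  t = ln(C₀/C) / k
t = ln(243/16.5) / 0.02720 = 2.690 / 0.02720 ≈ 98.9 hours

98.9 hours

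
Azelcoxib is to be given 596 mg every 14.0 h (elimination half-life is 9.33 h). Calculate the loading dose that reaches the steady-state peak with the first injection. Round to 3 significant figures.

k = ln 2 / 9.33 = 0.07429 h⁻¹
Accumulation ratio R = 1 / (1 − e^(−kτ)) = 1 / (1 − e^(−0.07429×14.0)) = 1 / (1 − 0.3534) = 1.547
Loading dose = maintenance dose × R = 596 × 1.547 ≈ 922 mg

922 mg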